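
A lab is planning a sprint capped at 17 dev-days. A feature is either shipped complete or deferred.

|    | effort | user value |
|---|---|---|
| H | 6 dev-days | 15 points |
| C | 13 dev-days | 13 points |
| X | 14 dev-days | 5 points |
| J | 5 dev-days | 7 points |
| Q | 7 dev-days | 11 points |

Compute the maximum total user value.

26

H + J: effort 6 + 5 = 11 ≤ 17, user value 15 + 7 = 22.
H + Q: effort 6 + 7 = 13 ≤ 17, user value 15 + 11 = 26.
Best is H and Q with total user value 26.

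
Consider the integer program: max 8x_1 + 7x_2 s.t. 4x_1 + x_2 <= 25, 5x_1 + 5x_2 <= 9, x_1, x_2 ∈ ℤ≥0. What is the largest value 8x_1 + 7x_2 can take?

(x_1,x_2)=(1,0) is feasible, giving 8.
(x_1,x_2)=(0,1) is feasible, giving 7.
The best lattice point is (1,0), giving 8.

8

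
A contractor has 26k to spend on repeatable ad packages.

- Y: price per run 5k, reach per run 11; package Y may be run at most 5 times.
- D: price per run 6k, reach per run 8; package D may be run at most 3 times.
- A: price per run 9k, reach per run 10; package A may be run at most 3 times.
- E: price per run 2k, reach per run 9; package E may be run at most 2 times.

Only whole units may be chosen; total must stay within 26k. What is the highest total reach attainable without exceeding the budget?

4×Y and 2×E: price 24 ≤ 26, reach 4·11 + 2·9 = 62.
3×Y, 1×D, and 2×E: price 25 ≤ 26, reach 3·11 + 1·8 + 2·9 = 59.
Best is 62.

62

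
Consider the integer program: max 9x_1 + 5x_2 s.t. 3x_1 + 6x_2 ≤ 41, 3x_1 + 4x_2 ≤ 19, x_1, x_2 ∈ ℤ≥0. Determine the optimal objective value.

54

The continuous relaxation peaks at (6.33, 0) with value 57.00; rounding to a feasible lattice point costs some objective.
(x_1,x_2)=(6,0): 3·6+6·0=18≤41, 3·6+4·0=18≤19, objective 54.
(x_1,x_2)=(5,1): 3·5+6·1=21≤41, 3·5+4·1=19≤19, objective 50.
(x_1,x_2)=(5,0): 3·5+6·0=15≤41, 3·5+4·0=15≤19, objective 45.
The best lattice point is (6,0), giving 54.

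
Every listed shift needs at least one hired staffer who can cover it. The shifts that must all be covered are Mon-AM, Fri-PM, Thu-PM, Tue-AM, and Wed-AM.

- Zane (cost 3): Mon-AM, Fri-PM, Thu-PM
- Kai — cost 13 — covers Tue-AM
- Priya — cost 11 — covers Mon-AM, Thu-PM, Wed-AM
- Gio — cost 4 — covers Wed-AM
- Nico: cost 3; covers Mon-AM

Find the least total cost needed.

Choose Zane, Kai, and Gio: together they cover Mon-AM, Fri-PM, Thu-PM, Tue-AM, Wed-AM — every shift.
Total cost: 3 + 13 + 4 = 20.
No cover costs less than 20.

20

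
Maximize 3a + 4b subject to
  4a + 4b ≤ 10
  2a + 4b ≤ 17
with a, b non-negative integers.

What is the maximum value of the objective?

Relaxing integrality, the LP optimum is 10.00 at (a,b) = (0, 2.5), which is not an integer point.
(a,b)=(0,2): 4·0+4·2=8≤10, 2·0+4·2=8≤17, objective 8.
(a,b)=(1,1): 4·1+4·1=8≤10, 2·1+4·1=6≤17, objective 7.
Maximum is 8 at (a,b)=(0,2).

8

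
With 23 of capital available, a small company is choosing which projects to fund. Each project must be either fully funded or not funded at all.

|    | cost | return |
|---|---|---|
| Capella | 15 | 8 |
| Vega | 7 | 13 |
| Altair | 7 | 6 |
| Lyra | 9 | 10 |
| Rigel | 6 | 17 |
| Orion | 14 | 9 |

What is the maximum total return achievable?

Altair + Lyra + Rigel: cost 7 + 9 + 6 = 22 ≤ 23, return 6 + 10 + 17 = 33.
Vega + Lyra + Rigel: cost 7 + 9 + 6 = 22 ≤ 23, return 13 + 10 + 17 = 40.
Vega + Altair + Rigel: cost 7 + 7 + 6 = 20 ≤ 23, return 13 + 6 + 17 = 36.
Best is Vega, Lyra, and Rigel with total return 40.

40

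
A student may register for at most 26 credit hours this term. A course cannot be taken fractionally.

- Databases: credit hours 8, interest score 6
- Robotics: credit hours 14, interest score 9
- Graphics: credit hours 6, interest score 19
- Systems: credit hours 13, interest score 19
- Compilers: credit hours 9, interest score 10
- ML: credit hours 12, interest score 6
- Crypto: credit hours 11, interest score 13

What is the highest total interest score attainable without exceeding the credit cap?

Allowing fractional choices, the relaxed optimum would be about 46.3, but courses are indivisible.
Graphics + Systems: credit hours 6 + 13 = 19 ≤ 26, interest score 19 + 19 = 38.
Graphics + Compilers + Crypto: credit hours 6 + 9 + 11 = 26 ≤ 26, interest score 19 + 10 + 13 = 42.
Best is Graphics, Compilers, and Crypto with total interest score 42.

42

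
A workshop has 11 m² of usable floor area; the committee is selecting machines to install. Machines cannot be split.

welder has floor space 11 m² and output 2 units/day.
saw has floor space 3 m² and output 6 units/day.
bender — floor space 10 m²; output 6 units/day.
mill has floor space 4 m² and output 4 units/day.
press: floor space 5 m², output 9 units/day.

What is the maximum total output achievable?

Take saw and press: floor space 3 + 5 = 8 ≤ 11, output 6 + 9 = 15.
No other feasible combination does better.

15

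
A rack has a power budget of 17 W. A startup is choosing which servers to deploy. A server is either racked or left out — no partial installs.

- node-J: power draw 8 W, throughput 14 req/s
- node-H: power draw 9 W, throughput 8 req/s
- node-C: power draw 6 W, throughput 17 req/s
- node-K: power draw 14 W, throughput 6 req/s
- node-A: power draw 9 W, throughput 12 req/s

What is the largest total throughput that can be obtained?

Allowing fractional choices, the relaxed optimum would be about 35.0, but servers are indivisible.
node-J + node-A: power draw 8 + 9 = 17 ≤ 17, throughput 14 + 12 = 26.
node-C + node-A: power draw 6 + 9 = 15 ≤ 17, throughput 17 + 12 = 29.
node-J + node-C: power draw 8 + 6 = 14 ≤ 17, throughput 14 + 17 = 31.
Best is node-J and node-C with total throughput 31.

31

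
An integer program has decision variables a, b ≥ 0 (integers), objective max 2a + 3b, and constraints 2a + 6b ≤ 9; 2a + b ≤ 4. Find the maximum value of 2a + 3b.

5

(a,b)=(1,1): 2·1+6·1=8≤9, 2·1+1·1=3≤4, objective 5.
(a,b)=(2,0): 2·2+6·0=4≤9, 2·2+1·0=4≤4, objective 4.
(a,b)=(0,1): 2·0+6·1=6≤9, 2·0+1·1=1≤4, objective 3.
The best lattice point is (1,1), giving 5.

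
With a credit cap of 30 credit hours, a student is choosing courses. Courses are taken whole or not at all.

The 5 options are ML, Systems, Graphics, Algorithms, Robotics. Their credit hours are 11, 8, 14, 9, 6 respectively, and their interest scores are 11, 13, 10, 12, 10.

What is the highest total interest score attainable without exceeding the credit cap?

This is a 0-1 knapsack instance.
ML + Systems + Algorithms: credit hours 11 + 8 + 9 = 28 ≤ 30, interest score 11 + 13 + 12 = 36.
ML + Systems + Robotics: credit hours 11 + 8 + 6 = 25 ≤ 30, interest score 11 + 13 + 10 = 34.
Systems + Algorithms + Robotics: credit hours 8 + 9 + 6 = 23 ≤ 30, interest score 13 + 12 + 10 = 35.
Best is ML, Systems, and Algorithms with total interest score 36.

36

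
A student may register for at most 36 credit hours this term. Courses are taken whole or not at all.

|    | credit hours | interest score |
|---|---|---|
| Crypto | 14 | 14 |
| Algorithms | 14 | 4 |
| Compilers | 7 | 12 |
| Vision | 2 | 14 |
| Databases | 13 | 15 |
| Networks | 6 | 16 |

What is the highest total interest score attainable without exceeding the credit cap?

59

Crypto + Compilers + Vision + Networks: credit hours 14 + 7 + 2 + 6 = 29 ≤ 36, interest score 14 + 12 + 14 + 16 = 56.
Crypto + Vision + Databases + Networks: credit hours 14 + 2 + 13 + 6 = 35 ≤ 36, interest score 14 + 14 + 15 + 16 = 59.
Compilers + Vision + Databases + Networks: credit hours 7 + 2 + 13 + 6 = 28 ≤ 36, interest score 12 + 14 + 15 + 16 = 57.
Best is Crypto, Vision, Databases, and Networks with total interest score 59.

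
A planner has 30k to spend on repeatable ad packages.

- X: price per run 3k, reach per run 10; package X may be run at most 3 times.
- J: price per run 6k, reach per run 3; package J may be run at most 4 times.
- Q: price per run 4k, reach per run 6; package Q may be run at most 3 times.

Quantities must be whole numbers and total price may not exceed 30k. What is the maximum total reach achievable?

X has the best ratio (10/3); taking only X gives at most 3×10 = 30 (stopped by the supply cap of 3).
Mixing does better — 3×X, 1×J, and 3×Q: price 27 ≤ 30, reach 3·10 + 1·3 + 3·6 = 51.

51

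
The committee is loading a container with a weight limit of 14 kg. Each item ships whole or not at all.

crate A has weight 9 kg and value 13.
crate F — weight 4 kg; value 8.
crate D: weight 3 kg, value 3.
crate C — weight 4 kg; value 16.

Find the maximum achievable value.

This is a 0-1 knapsack instance.
Take crate A and crate C: weight 9 + 4 = 13 ≤ 14, value 13 + 16 = 29.
No other feasible combination does better.

29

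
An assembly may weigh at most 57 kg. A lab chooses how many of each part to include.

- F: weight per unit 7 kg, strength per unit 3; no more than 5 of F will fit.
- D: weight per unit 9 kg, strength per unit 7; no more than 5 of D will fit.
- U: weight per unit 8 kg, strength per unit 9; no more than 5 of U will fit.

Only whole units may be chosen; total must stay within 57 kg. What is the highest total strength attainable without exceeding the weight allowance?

55

Take 1×F, 1×D, and 5×U: weight 56 ≤ 57, strength 1·3 + 1·7 + 5·9 = 55.
U has the best ratio (9/8) and is taken to its limit of 5; remaining capacity is filled optimally with the others.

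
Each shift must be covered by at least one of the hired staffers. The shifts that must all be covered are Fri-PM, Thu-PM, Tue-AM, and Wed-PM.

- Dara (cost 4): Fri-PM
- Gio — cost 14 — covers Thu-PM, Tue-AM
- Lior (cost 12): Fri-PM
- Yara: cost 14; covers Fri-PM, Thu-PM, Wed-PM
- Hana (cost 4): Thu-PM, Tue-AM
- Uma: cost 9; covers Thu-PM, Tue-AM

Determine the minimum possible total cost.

18

The greedy cost-per-new-shift heuristic would pick Hana, Dara, and Yara for 22, but a cheaper cover exists.
Choose Yara and Hana: together they cover Fri-PM, Thu-PM, Tue-AM, Wed-PM — every shift.
Total cost: 14 + 4 = 18.
No cover costs less than 18.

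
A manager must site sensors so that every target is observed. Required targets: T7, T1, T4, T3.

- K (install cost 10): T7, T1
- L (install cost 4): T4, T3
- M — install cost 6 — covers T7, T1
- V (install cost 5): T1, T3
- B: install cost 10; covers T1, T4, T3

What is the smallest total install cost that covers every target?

10

This is an integer covering problem.
Choose L and M: together they cover T7, T1, T4, T3 — every target.
Total install cost: 4 + 6 = 10.
No cover costs less than 10.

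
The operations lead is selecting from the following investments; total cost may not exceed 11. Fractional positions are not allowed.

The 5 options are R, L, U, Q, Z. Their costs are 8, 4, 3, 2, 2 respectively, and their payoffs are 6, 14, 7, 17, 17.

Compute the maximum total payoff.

55

L + Q + Z: cost 4 + 2 + 2 = 8 ≤ 11, payoff 14 + 17 + 17 = 48.
L + U + Q + Z: cost 4 + 3 + 2 + 2 = 11 ≤ 11, payoff 14 + 7 + 17 + 17 = 55.
Best is L, U, Q, and Z with total payoff 55.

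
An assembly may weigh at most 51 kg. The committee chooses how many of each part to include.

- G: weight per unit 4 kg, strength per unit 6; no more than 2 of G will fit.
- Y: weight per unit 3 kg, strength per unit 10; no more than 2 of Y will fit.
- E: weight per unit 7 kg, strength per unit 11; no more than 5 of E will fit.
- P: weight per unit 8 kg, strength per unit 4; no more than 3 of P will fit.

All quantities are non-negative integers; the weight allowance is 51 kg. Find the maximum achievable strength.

87

Take 2×G, 2×Y, and 5×E: weight 49 ≤ 51, strength 2·6 + 2·10 + 5·11 = 87.
Y has the best ratio (10/3) and is taken to its limit of 2; remaining capacity is filled optimally with the others.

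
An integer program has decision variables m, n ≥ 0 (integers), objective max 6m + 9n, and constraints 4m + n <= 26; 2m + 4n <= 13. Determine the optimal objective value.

36

The continuous relaxation peaks at (6.5, 0) with value 39.00; rounding to a feasible lattice point costs some objective.
(m,n)=(6,0): 4·6+1·0=24≤26, 2·6+4·0=12≤13, objective 36.
(m,n)=(5,0): 4·5+1·0=20≤26, 2·5+4·0=10≤13, objective 30.
No feasible integer point exceeds 36.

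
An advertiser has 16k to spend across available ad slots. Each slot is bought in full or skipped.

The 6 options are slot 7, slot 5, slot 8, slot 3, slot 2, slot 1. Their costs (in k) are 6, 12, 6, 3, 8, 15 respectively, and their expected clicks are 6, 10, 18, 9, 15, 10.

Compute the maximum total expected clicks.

This is an integer program with binary decision variables.
slot 8 + slot 2: cost 6 + 8 = 14 ≤ 16, expected clicks 18 + 15 = 33.
slot 8 + slot 3: cost 6 + 3 = 9 ≤ 16, expected clicks 18 + 9 = 27.
slot 7 + slot 8 + slot 3: cost 6 + 6 + 3 = 15 ≤ 16, expected clicks 6 + 18 + 9 = 33.
The maximum expected clicks is 33; one optimal choice is slot 8 and slot 2.

33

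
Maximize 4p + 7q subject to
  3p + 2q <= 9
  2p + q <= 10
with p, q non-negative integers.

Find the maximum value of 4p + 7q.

28

Relaxing integrality, the LP optimum is 31.50 at (p,q) = (0, 4.5), which is not an integer point.
(p,q)=(0,4): 3·0+2·4=8≤9, 2·0+1·4=4≤10, objective 28.
(p,q)=(1,3): 3·1+2·3=9≤9, 2·1+1·3=5≤10, objective 25.
(p,q)=(0,3): 3·0+2·3=6≤9, 2·0+1·3=3≤10, objective 21.
The best lattice point is (0,4), giving 28.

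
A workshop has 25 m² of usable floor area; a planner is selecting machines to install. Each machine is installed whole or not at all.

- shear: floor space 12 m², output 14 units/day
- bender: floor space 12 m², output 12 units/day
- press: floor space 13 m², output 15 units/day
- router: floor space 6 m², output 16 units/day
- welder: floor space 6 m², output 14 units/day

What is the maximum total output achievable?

45

Allowing fractional choices, the relaxed optimum would be about 45.2, but machines are indivisible.
shear + router + welder: floor space 12 + 6 + 6 = 24 ≤ 25, output 14 + 16 + 14 = 44.
press + router + welder: floor space 13 + 6 + 6 = 25 ≤ 25, output 15 + 16 + 14 = 45.
Best is press, router, and welder with total output 45.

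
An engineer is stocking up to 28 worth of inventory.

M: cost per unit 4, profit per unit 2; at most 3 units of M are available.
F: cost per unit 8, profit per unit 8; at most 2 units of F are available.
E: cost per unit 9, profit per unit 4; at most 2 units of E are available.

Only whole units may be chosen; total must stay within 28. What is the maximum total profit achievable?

F has the best ratio (8/8); taking only F gives at most 2×8 = 16 (stopped by the supply cap of 2).
Mixing does better — 3×M and 2×F: cost 28 ≤ 28, profit 3·2 + 2·8 = 22.

22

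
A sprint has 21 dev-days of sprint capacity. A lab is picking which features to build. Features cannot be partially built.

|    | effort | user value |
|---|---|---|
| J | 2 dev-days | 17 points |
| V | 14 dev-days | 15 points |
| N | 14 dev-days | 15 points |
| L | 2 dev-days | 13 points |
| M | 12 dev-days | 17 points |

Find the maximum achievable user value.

Allowing fractional choices, the relaxed optimum would be about 52.4, but features are indivisible.
J + V + L: effort 2 + 14 + 2 = 18 ≤ 21, user value 17 + 15 + 13 = 45.
J + L + M: effort 2 + 2 + 12 = 16 ≤ 21, user value 17 + 13 + 17 = 47.
Best is J, L, and M with total user value 47.

47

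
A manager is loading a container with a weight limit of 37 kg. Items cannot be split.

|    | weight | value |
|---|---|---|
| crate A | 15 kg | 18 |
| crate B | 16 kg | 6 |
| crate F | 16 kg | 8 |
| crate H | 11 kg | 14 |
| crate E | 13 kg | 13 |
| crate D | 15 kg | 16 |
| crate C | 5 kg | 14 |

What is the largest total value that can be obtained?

48

Take crate A, crate D, and crate C: weight 15 + 15 + 5 = 35 ≤ 37, value 18 + 16 + 14 = 48.
No other feasible combination does better.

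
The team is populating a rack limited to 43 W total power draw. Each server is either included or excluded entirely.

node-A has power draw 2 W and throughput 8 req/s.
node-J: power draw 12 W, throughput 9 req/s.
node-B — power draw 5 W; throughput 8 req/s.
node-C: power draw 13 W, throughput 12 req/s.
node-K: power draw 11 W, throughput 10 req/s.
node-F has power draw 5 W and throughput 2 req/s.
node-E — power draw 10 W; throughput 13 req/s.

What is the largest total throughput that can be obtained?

51

Allowing fractional choices, the relaxed optimum would be about 52.5, but servers are indivisible.
node-A + node-B + node-C + node-K + node-E: power draw 2 + 5 + 13 + 11 + 10 = 41 ≤ 43, throughput 8 + 8 + 12 + 10 + 13 = 51.
node-A + node-J + node-B + node-C + node-E: power draw 2 + 12 + 5 + 13 + 10 = 42 ≤ 43, throughput 8 + 9 + 8 + 12 + 13 = 50.
Best is node-A, node-B, node-C, node-K, and node-E with total throughput 51.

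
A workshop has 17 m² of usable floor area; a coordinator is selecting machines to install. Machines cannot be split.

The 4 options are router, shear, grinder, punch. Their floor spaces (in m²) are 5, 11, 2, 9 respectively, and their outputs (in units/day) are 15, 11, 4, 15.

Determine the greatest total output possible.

34

Take router, grinder, and punch: floor space 5 + 2 + 9 = 16 ≤ 17, output 15 + 4 + 15 = 34.
No other feasible combination does better.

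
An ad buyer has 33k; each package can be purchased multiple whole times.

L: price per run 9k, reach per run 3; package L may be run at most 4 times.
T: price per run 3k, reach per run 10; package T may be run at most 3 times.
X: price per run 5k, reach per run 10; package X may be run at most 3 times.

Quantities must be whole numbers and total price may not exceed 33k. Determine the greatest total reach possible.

This is a bounded integer knapsack.
T has the best ratio (10/3); taking only T gives at most 3×10 = 30 (stopped by the supply cap of 3).
Mixing does better — 1×L, 3×T, and 3×X: price 33 ≤ 33, reach 1·3 + 3·10 + 3·10 = 63.

63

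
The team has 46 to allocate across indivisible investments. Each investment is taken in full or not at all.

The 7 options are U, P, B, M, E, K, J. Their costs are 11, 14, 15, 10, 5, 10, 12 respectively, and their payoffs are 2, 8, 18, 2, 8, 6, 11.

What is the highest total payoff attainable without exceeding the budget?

Treat it as a binary knapsack problem.
Allowing fractional choices, the relaxed optimum would be about 45.3, but investments are indivisible.
P + B + E + K: cost 14 + 15 + 5 + 10 = 44 ≤ 46, payoff 8 + 18 + 8 + 6 = 40.
B + E + K + J: cost 15 + 5 + 10 + 12 = 42 ≤ 46, payoff 18 + 8 + 6 + 11 = 43.
P + B + E + J: cost 14 + 15 + 5 + 12 = 46 ≤ 46, payoff 8 + 18 + 8 + 11 = 45.
Best is P, B, E, and J with total payoff 45.

45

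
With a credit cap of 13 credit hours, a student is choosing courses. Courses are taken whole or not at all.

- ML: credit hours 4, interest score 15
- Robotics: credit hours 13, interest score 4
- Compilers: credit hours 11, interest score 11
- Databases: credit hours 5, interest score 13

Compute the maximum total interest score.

Take ML and Databases: credit hours 4 + 5 = 9 ≤ 13, interest score 15 + 13 = 28.
No other feasible combination does better.

28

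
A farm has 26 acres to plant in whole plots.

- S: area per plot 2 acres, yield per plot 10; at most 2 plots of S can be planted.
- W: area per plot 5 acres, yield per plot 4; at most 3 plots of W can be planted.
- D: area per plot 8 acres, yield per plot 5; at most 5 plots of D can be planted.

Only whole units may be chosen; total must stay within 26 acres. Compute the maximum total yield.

34

S has the best ratio (10/2); taking only S gives at most 2×10 = 20 (stopped by the supply cap of 2).
Mixing does better — 2×S, 1×W, and 2×D: area 25 ≤ 26, yield 2·10 + 1·4 + 2·5 = 34.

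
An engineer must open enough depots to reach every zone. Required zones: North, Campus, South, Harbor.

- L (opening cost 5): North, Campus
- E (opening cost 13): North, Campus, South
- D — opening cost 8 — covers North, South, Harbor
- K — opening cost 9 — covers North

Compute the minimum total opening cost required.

13

Choose L and D: together they cover North, Campus, South, Harbor — every zone.
Total opening cost: 5 + 8 = 13.
No cover costs less than 13.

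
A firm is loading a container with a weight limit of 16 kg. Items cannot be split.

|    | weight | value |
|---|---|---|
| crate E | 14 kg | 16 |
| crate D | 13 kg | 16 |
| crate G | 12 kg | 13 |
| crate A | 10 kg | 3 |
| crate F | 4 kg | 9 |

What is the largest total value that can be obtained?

22

Allowing fractional choices, the relaxed optimum would be about 23.8, but items are indivisible.
crate G + crate F: weight 12 + 4 = 16 ≤ 16, value 13 + 9 = 22.
crate D: weight 13 ≤ 16, value 16.
crate E: weight 14 ≤ 16, value 16.
Best is crate G and crate F with total value 22.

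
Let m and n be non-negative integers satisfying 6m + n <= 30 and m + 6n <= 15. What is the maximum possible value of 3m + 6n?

21

The continuous relaxation peaks at (4.71, 1.71) with value 24.43; rounding to a feasible lattice point costs some objective.
(m,n)=(3,2): 6·3+1·2=20≤30, 1·3+6·2=15≤15, objective 21.
(m,n)=(2,2): 6·2+1·2=14≤30, 1·2+6·2=14≤15, objective 18.
(m,n)=(4,1): 6·4+1·1=25≤30, 1·4+6·1=10≤15, objective 18.
Maximum is 21 at (m,n)=(3,2).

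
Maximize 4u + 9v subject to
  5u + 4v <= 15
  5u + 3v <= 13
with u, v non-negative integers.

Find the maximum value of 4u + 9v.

The continuous relaxation peaks at (0, 3.75) with value 33.75; rounding to a feasible lattice point costs some objective.
(u,v)=(0,3): 5·0+4·3=12≤15, 5·0+3·3=9≤13, objective 27.
(u,v)=(1,2): 5·1+4·2=13≤15, 5·1+3·2=11≤13, objective 22.
(u,v)=(0,2): 5·0+4·2=8≤15, 5·0+3·2=6≤13, objective 18.
No feasible integer point exceeds 27.

27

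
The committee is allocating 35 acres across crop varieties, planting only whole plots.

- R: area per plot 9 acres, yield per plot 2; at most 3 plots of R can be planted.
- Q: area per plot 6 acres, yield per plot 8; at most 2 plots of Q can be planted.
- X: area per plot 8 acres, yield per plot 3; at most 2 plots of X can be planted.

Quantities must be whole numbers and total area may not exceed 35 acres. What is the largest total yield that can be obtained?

Q has the best ratio (8/6); taking only Q gives at most 2×8 = 16 (stopped by the supply cap of 2).
Mixing does better — 2×Q and 2×X: area 28 ≤ 35, yield 2·8 + 2·3 = 22.

22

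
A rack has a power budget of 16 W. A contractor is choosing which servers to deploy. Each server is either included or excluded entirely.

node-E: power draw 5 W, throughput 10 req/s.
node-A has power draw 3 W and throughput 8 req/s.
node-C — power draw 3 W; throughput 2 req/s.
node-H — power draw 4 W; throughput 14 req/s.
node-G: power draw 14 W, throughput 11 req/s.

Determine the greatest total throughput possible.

This is an integer program with binary decision variables.
node-E + node-A + node-C + node-H: power draw 5 + 3 + 3 + 4 = 15 ≤ 16, throughput 10 + 8 + 2 + 14 = 34.
node-E + node-A + node-H: power draw 5 + 3 + 4 = 12 ≤ 16, throughput 10 + 8 + 14 = 32.
Best is node-E, node-A, node-C, and node-H with total throughput 34.

34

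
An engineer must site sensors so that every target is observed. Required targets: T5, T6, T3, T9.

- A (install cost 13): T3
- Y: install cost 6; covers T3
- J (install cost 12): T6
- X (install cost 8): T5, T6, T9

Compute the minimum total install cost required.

14

This is a weighted set-cover instance.
Choose Y and X: together they cover T5, T6, T3, T9 — every target.
Total install cost: 6 + 8 = 14.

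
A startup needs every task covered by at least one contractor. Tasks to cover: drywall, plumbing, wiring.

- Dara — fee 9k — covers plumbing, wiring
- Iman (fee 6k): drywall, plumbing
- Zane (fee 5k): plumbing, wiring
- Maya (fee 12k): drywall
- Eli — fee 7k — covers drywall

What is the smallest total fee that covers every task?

11

Choose Iman and Zane: together they cover drywall, plumbing, wiring — every task.
Total fee: 6 + 5 = 11.
No cover costs less than 11.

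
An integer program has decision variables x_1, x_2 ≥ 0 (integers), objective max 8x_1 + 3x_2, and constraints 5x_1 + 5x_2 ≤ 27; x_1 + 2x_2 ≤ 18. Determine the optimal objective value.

40

(x_1,x_2)=(5,0): 5·5+5·0=25≤27, 1·5+2·0=5≤18, objective 40.
(x_1,x_2)=(4,1): 5·4+5·1=25≤27, 1·4+2·1=6≤18, objective 35.
(x_1,x_2)=(4,0): 5·4+5·0=20≤27, 1·4+2·0=4≤18, objective 32.
The best lattice point is (5,0), giving 40.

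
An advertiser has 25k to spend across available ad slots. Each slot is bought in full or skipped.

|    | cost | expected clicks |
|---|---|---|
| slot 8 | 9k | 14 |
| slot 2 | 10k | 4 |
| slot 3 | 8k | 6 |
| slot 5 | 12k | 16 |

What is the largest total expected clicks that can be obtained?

Take slot 8 and slot 5: cost 9 + 12 = 21 ≤ 25, expected clicks 14 + 16 = 30.
No other feasible combination does better.

30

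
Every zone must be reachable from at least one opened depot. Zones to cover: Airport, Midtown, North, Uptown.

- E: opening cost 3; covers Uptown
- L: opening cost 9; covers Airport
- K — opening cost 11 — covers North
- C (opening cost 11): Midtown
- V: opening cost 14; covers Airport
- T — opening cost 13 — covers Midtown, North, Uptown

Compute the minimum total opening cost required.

22

The greedy cost-per-new-zone heuristic would pick E, T, and L for 25, but a cheaper cover exists.
Choose L and T: together they cover Airport, Midtown, North, Uptown — every zone.
Total opening cost: 9 + 13 = 22.
No cover costs less than 22.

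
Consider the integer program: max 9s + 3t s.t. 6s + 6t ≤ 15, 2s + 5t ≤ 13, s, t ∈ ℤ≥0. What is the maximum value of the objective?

18

Relaxing integrality, the LP optimum is 22.50 at (s,t) = (2.5, 0), which is not an integer point.
(s,t)=(2,0): 6·2+6·0=12≤15, 2·2+5·0=4≤13, objective 18.
(s,t)=(1,1): 6·1+6·1=12≤15, 2·1+5·1=7≤13, objective 12.
(s,t)=(1,0): 6·1+6·0=6≤15, 2·1+5·0=2≤13, objective 9.
Maximum is 18 at (s,t)=(2,0).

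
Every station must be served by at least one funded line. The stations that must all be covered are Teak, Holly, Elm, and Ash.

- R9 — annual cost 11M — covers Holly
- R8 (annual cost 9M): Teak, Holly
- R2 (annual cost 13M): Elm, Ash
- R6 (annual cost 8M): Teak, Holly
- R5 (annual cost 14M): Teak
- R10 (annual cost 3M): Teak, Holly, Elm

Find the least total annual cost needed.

16

Choose R2 and R10: together they cover Teak, Holly, Elm, Ash — every station.
Total annual cost: 13 + 3 = 16.
No cover costs less than 16.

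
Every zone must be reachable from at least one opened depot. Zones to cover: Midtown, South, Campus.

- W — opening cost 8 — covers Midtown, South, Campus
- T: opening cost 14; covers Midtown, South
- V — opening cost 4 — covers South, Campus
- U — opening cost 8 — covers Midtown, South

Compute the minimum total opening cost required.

W alone covers Midtown, South, Campus — every zone.
Total opening cost: 8.

8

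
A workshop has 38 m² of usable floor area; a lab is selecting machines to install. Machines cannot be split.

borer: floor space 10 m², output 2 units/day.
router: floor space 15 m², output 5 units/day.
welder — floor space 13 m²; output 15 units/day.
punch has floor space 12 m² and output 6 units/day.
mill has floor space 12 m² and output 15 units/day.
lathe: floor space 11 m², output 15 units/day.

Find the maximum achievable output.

Take welder, mill, and lathe: floor space 13 + 12 + 11 = 36 ≤ 38, output 15 + 15 + 15 = 45.
No other feasible combination does better.

45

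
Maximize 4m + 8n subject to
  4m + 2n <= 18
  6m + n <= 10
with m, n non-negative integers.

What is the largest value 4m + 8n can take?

(m,n)=(0,9): 4·0+2·9=18≤18, 6·0+1·9=9≤10, objective 72.
(m,n)=(0,8): 4·0+2·8=16≤18, 6·0+1·8=8≤10, objective 64.
Maximum is 72 at (m,n)=(0,9).

72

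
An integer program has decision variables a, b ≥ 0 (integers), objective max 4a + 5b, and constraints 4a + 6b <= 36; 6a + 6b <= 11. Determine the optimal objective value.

5

Relaxing integrality, the LP optimum is 9.17 at (a,b) = (0, 1.83), which is not an integer point.
(a,b)=(0,1): 4·0+6·1=6≤36, 6·0+6·1=6≤11, objective 5.
(a,b)=(1,0): 4·1+6·0=4≤36, 6·1+6·0=6≤11, objective 4.
(a,b)=(0,0): 4·0+6·0=0≤36, 6·0+6·0=0≤11, objective 0.
No feasible integer point exceeds 5.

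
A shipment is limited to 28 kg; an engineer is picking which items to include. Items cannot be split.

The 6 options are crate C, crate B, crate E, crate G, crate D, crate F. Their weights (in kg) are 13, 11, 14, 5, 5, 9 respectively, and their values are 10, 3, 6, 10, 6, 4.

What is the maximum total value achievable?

26

This is a 0-1 knapsack instance.
crate E + crate G + crate D: weight 14 + 5 + 5 = 24 ≤ 28, value 6 + 10 + 6 = 22.
crate C + crate G + crate D: weight 13 + 5 + 5 = 23 ≤ 28, value 10 + 10 + 6 = 26.
crate C + crate G + crate F: weight 13 + 5 + 9 = 27 ≤ 28, value 10 + 10 + 4 = 24.
Best is crate C, crate G, and crate D with total value 26.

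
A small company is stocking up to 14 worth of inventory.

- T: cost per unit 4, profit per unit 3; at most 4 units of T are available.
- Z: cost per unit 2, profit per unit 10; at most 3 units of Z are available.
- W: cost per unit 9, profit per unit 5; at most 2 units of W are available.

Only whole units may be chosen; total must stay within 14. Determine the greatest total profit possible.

36

Z has the best ratio (10/2); taking only Z gives at most 3×10 = 30 (stopped by the supply cap of 3).
Mixing does better — 2×T and 3×Z: cost 14 ≤ 14, profit 2·3 + 3·10 = 36.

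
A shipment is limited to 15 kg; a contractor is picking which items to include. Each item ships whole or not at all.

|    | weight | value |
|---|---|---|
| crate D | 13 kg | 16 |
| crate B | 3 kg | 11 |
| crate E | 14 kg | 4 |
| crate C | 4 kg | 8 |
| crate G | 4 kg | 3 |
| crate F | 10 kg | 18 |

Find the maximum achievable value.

crate B + crate F: weight 3 + 10 = 13 ≤ 15, value 11 + 18 = 29.
crate C + crate F: weight 4 + 10 = 14 ≤ 15, value 8 + 18 = 26.
crate B + crate C + crate G: weight 3 + 4 + 4 = 11 ≤ 15, value 11 + 8 + 3 = 22.
Best is crate B and crate F with total value 29.

29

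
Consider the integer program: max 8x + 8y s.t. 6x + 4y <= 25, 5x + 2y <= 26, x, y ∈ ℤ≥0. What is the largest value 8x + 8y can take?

(x,y)=(0,6): 6·0+4·6=24≤25, 5·0+2·6=12≤26, objective 48.
(x,y)=(0,5): 6·0+4·5=20≤25, 5·0+2·5=10≤26, objective 40.
Maximum is 48 at (x,y)=(0,6).

48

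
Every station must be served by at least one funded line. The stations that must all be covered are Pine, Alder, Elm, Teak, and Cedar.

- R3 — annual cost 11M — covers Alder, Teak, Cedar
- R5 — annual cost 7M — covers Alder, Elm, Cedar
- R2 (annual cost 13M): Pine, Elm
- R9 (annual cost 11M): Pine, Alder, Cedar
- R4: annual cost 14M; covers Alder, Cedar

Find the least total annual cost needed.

24

The greedy cost-per-new-station heuristic would pick R5, R3, and R9 for 29, but a cheaper cover exists.
Choose R3 and R2: together they cover Pine, Alder, Elm, Teak, Cedar — every station.
Total annual cost: 11 + 13 = 24.
No cover costs less than 24.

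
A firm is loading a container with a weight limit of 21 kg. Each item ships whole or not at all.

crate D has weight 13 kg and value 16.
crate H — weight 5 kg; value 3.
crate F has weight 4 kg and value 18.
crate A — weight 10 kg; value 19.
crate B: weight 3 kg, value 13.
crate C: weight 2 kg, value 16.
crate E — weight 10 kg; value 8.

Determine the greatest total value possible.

66

crate F + crate A + crate B + crate C: weight 4 + 10 + 3 + 2 = 19 ≤ 21, value 18 + 19 + 13 + 16 = 66.
crate H + crate F + crate A + crate C: weight 5 + 4 + 10 + 2 = 21 ≤ 21, value 3 + 18 + 19 + 16 = 56.
Best is crate F, crate A, crate B, and crate C with total value 66.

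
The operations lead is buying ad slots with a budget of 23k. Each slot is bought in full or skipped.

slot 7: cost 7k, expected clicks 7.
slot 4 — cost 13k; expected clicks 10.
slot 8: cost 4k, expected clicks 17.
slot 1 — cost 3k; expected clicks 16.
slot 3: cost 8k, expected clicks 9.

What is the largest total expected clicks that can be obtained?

49

Treat it as a binary knapsack problem.
Take slot 7, slot 8, slot 1, and slot 3: cost 7 + 4 + 3 + 8 = 22 ≤ 23, expected clicks 7 + 17 + 16 + 9 = 49.
No other feasible combination does better.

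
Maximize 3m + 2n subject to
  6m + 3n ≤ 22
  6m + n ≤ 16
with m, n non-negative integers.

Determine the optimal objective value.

14

The continuous relaxation peaks at (0, 7.33) with value 14.67; rounding to a feasible lattice point costs some objective.
(m,n)=(0,7): 6·0+3·7=21≤22, 6·0+1·7=7≤16, objective 14.
(m,n)=(0,6): 6·0+3·6=18≤22, 6·0+1·6=6≤16, objective 12.
The best lattice point is (0,7), giving 14.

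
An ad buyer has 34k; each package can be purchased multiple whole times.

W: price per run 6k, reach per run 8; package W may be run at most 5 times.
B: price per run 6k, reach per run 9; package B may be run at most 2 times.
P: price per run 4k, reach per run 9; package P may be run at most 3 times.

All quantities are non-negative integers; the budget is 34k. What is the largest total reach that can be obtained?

53

1×W, 2×B, and 3×P: price 30 ≤ 34, reach 1·8 + 2·9 + 3·9 = 53.
2×W, 1×B, and 3×P: price 30 ≤ 34, reach 2·8 + 1·9 + 3·9 = 52.
Best is 53.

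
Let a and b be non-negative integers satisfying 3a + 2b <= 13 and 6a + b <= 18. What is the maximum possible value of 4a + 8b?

48

(a,b)=(0,6) is feasible, giving 48.
(a,b)=(1,5) is feasible, giving 44.
(a,b)=(0,5) is feasible, giving 40.
No feasible integer point exceeds 48.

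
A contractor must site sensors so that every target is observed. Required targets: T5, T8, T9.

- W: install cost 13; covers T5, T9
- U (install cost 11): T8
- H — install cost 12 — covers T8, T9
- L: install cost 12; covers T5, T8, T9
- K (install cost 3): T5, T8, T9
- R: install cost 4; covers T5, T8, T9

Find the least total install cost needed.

K alone covers T5, T8, T9 — every target.
Total install cost: 3.

3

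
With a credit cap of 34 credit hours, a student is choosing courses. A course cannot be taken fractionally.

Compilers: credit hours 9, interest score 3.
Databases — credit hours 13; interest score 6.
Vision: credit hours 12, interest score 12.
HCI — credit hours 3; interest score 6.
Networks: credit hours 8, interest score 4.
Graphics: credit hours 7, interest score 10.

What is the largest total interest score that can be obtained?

This is a 0-1 knapsack instance.
Allowing fractional choices, the relaxed optimum would be about 33.8, but courses are indivisible.
Vision + HCI + Graphics: credit hours 12 + 3 + 7 = 22 ≤ 34, interest score 12 + 6 + 10 = 28.
Vision + HCI + Networks + Graphics: credit hours 12 + 3 + 8 + 7 = 30 ≤ 34, interest score 12 + 6 + 4 + 10 = 32.
Compilers + Vision + HCI + Graphics: credit hours 9 + 12 + 3 + 7 = 31 ≤ 34, interest score 3 + 12 + 6 + 10 = 31.
Best is Vision, HCI, Networks, and Graphics with total interest score 32.

32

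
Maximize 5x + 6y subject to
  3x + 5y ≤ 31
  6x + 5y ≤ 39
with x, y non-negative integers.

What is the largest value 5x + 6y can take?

40

The continuous relaxation peaks at (2.67, 4.6) with value 40.93; rounding to a feasible lattice point costs some objective.
(x,y)=(2,5): 3·2+5·5=31≤31, 6·2+5·5=37≤39, objective 40.
(x,y)=(3,4): 3·3+5·4=29≤31, 6·3+5·4=38≤39, objective 39.
(x,y)=(1,5): 3·1+5·5=28≤31, 6·1+5·5=31≤39, objective 35.
No feasible integer point exceeds 40.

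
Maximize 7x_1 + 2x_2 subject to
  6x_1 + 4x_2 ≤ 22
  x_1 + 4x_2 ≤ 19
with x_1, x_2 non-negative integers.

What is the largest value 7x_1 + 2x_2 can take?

23

Relaxing integrality, the LP optimum is 25.67 at (x_1,x_2) = (3.67, 0), which is not an integer point.
(x_1,x_2)=(3,1): 6·3+4·1=22≤22, 1·3+4·1=7≤19, objective 23.
(x_1,x_2)=(3,0): 6·3+4·0=18≤22, 1·3+4·0=3≤19, objective 21.
(x_1,x_2)=(2,2): 6·2+4·2=20≤22, 1·2+4·2=10≤19, objective 18.
No feasible integer point exceeds 23.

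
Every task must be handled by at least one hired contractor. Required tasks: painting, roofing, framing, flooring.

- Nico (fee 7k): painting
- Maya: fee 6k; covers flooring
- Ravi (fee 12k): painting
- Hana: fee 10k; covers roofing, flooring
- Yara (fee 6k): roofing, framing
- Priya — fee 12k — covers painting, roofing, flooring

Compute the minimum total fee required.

18

The greedy cost-per-new-task heuristic would pick Yara, Maya, and Nico for 19, but a cheaper cover exists.
Choose Yara and Priya: together they cover painting, roofing, framing, flooring — every task.
Total fee: 6 + 12 = 18.
No cover costs less than 18.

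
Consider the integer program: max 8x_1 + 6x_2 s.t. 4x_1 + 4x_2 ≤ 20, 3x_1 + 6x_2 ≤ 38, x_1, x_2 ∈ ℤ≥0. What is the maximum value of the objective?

(x_1,x_2)=(5,0): 4·5+4·0=20≤20, 3·5+6·0=15≤38, objective 40.
(x_1,x_2)=(4,1): 4·4+4·1=20≤20, 3·4+6·1=18≤38, objective 38.
No feasible integer point exceeds 40.

40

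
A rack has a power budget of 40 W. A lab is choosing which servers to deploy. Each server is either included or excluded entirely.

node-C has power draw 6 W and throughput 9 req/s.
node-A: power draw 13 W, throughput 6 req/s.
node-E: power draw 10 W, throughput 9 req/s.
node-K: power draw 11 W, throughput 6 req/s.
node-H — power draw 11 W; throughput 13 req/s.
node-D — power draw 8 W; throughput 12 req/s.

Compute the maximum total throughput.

node-C + node-A + node-H + node-D: power draw 6 + 13 + 11 + 8 = 38 ≤ 40, throughput 9 + 6 + 13 + 12 = 40.
node-C + node-K + node-H + node-D: power draw 6 + 11 + 11 + 8 = 36 ≤ 40, throughput 9 + 6 + 13 + 12 = 40.
node-C + node-E + node-H + node-D: power draw 6 + 10 + 11 + 8 = 35 ≤ 40, throughput 9 + 9 + 13 + 12 = 43.
Best is node-C, node-E, node-H, and node-D with total throughput 43.

43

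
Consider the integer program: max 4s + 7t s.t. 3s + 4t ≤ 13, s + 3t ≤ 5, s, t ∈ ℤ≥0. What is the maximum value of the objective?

Relaxing integrality, the LP optimum is 18.00 at (s,t) = (3.8, 0.4), which is not an integer point.
(s,t)=(4,0): 3·4+4·0=12≤13, 1·4+3·0=4≤5, objective 16.
(s,t)=(2,1): 3·2+4·1=10≤13, 1·2+3·1=5≤5, objective 15.
(s,t)=(3,0): 3·3+4·0=9≤13, 1·3+3·0=3≤5, objective 12.
Maximum is 16 at (s,t)=(4,0).

16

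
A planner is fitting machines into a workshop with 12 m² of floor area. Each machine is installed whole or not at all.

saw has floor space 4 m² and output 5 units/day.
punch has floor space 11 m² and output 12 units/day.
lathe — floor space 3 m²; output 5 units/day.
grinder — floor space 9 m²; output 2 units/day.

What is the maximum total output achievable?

Allowing fractional choices, the relaxed optimum would be about 15.5, but machines are indivisible.
saw + lathe: floor space 4 + 3 = 7 ≤ 12, output 5 + 5 = 10.
lathe + grinder: floor space 3 + 9 = 12 ≤ 12, output 5 + 2 = 7.
punch: floor space 11 ≤ 12, output 12.
Best is punch with total output 12.

12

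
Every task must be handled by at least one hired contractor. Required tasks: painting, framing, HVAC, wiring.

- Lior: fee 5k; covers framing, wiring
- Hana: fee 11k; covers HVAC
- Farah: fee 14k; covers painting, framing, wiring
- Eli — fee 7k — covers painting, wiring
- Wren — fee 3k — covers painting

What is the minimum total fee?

This is a weighted set-cover instance.
Choose Lior, Hana, and Wren: together they cover painting, framing, HVAC, wiring — every task.
Total fee: 5 + 11 + 3 = 19.

19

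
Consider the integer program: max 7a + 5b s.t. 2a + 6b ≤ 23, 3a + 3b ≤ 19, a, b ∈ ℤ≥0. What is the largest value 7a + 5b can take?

(a,b)=(6,0) is feasible, giving 42.
(a,b)=(5,1) is feasible, giving 40.
(a,b)=(5,0) is feasible, giving 35.
No feasible integer point exceeds 42.

42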